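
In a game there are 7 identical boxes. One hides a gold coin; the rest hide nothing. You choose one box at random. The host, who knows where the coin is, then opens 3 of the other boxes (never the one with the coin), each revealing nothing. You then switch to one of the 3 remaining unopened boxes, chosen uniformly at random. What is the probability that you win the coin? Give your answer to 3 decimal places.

0.286

Your original box holds the coin with probability 1/7, so the other 6 collectively hold it with probability 6/7.
The host can always find 3 empty boxes to open, so the reveals don't change that 6/7; it is now spread over the 3 remaining unopened boxes.
P(win by switching) = (6/7) · (1/3) = 2/7 ≈ 0.286.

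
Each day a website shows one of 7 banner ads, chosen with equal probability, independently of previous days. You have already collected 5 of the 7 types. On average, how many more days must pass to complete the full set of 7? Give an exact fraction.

21/2

Starting from 5 distinct types, each trial gives a new one with probability (7−i)/7 when i types are held, so the wait for the next new type is 7/(7−i).
E = 7/2 + 7/1 = 21/2.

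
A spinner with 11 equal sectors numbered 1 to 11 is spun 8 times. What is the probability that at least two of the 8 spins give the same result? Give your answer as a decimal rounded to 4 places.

0.9690

P(all 8 different) = 11/11 · 10/11 · ··· · 4/11 ≈ 0.0310.
P(at least two equal) = 1 − 0.0310 = 0.9690.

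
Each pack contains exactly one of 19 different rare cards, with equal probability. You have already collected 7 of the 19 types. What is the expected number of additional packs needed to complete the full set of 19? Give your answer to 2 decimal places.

58.96

Starting from 7 distinct types, each trial gives a new one with probability (19−i)/19 when i types are held, so the wait for the next new type is 19/(19−i).
E = 19/12 + 19/11 + 19/10 + 19/9 + 19/8 + 19/7 + 19/6 + 19/5 + 19/4 + 19/3 + 19/2 + 19/1 = 1634399/27720 ≈ 58.96.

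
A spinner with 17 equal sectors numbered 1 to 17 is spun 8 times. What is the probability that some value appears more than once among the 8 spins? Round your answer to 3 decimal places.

P(all 8 different) = 17/17 · 16/17 · ··· · 10/17 ≈ 0.141.
P(at least two equal) = 1 − 0.141 = 0.859.

0.859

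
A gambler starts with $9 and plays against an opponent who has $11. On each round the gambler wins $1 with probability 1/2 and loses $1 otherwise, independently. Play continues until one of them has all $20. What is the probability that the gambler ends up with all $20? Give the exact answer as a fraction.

With a fair step, P(i) = ½P(i−1) + ½P(i+1) with P(0)=0, P(20)=1 has the linear solution P(i) = i/20.
P(9) = 9/20.

9/20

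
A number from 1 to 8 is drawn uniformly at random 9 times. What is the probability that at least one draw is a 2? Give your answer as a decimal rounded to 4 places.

P(no draw is a 2) = (7/8)^9 ≈ 0.3007.
P(at least one) = 1 − 0.3007 = 0.6993.

0.6993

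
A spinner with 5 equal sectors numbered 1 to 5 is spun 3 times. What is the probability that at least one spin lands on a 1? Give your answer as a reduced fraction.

61/125

P(no spin lands on a 1) = (4/5)^3 = 64/125.
P(at least one) = 1 − 64/125 = 61/125.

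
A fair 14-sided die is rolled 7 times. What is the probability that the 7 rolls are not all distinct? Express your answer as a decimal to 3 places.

0.836

P(all 7 different) = 14/14 · 13/14 · ··· · 8/14 ≈ 0.164.
P(at least two equal) = 1 − 0.164 = 0.836.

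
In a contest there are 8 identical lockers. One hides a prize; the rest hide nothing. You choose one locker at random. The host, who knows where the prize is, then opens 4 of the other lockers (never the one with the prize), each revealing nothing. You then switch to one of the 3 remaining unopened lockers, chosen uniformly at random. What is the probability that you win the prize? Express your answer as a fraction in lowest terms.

Your original locker holds the prize with probability 1/8, so the other 7 collectively hold it with probability 7/8.
The host can always find 4 empty lockers to open, so the reveals don't change that 7/8; it is now spread over the 3 remaining unopened lockers.
P(win by switching) = (7/8) · (1/3) = 7/24.

7/24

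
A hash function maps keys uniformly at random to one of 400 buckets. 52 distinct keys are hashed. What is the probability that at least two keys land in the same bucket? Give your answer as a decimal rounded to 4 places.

It's easier to compute the probability that all 52 are distinct.
P(all distinct) = 400/400 · 399/400 · ··· · 349/400 ≈ 0.0312.
So the probability of at least one match is 1 − 0.0312 = 0.9688.

0.9688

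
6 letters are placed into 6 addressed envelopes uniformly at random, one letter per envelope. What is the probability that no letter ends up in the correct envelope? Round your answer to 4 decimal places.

This is the derangement probability: permutations of 6 with no fixed point.
D(6) = 6! · (1 − 1/1! + 1/2! − ··· + (−1)^6/6!) = 265.
P = 265/720 = 53/144 ≈ 0.3681.

0.3681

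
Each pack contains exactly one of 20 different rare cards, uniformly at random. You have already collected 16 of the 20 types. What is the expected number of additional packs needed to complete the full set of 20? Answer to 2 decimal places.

41.67

Starting from 16 distinct types, each trial gives a new one with probability (20−i)/20 when i types are held, so the wait for the next new type is 20/(20−i).
E = 20/4 + 20/3 + 20/2 + 20/1 = 125/3 ≈ 41.67.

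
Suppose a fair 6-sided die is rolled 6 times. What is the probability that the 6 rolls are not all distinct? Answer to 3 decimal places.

0.985

P(all 6 different) = 6/6 · 5/6 · ··· · 1/6 ≈ 0.015.
P(at least two equal) = 1 − 0.015 = 0.985.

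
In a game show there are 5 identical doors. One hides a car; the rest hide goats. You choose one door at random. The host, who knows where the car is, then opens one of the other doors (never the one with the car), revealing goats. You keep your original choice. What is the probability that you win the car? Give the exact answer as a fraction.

The host can always open an empty door regardless of your choice, so this gives no information about your original door.
P(win by staying) = 1/5.

1/5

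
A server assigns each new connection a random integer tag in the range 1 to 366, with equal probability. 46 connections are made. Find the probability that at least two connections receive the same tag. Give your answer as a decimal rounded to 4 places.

0.9478

It's easier to compute the probability that all 46 are distinct.
P(all distinct) = 366/366 · 365/366 · ··· · 321/366 ≈ 0.0522.
So the probability of at least one match is 1 − 0.0522 = 0.9478.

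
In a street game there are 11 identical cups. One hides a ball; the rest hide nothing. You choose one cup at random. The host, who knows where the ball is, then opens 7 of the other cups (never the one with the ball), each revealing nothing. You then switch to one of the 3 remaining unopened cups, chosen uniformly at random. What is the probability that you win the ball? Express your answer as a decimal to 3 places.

0.303

Your original cup holds the ball with probability 1/11, so the other 10 collectively hold it with probability 10/11.
The host can always find 7 empty cups to open, so the reveals don't change that 10/11; it is now spread over the 3 remaining unopened cups.
P(win by switching) = (10/11) · (1/3) = 10/33 ≈ 0.303.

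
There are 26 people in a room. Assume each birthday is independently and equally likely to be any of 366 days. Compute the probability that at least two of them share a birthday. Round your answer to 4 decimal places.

0.5972

It's easier to compute the probability that all 26 are distinct.
P(all distinct) = 366/366 · 365/366 · ··· · 341/366 ≈ 0.4028.
So the probability of at least one match is 1 − 0.4028 = 0.5972.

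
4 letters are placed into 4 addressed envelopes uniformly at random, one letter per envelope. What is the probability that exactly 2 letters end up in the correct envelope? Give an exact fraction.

Choose which 2 of the 4 are fixed: C(4,2) = 6 ways.
The remaining 2 must have no fixed point: D(2) = 1.
P = 6·1/24 = 1/4.

1/4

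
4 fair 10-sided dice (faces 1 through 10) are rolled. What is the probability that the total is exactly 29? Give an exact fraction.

There are 10^4 = 10000 equally likely outcomes.
The number of ordered 4-tuples from {1,…,10} summing to 29 is 348.
P(sum = 29) = 348/10000 = 87/2500.

87/2500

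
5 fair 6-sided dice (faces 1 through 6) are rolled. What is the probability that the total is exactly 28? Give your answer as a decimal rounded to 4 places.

There are 6^5 = 7776 equally likely outcomes.
The number of ordered 5-tuples from {1,…,6} summing to 28 is 15.
P(sum = 28) = 15/7776 = 5/2592 ≈ 0.0019.

0.0019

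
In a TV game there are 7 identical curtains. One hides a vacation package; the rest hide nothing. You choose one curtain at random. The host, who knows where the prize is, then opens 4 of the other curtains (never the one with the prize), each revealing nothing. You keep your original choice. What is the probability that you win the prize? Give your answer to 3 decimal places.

The host can always open 4 empty curtains regardless of your choice, so the reveals give no information about your original curtain.
P(win by staying) = 1/7 ≈ 0.143.

0.143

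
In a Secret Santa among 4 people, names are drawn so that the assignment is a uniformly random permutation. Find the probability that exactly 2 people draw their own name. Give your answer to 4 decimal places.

0.2500

Choose which 2 of the 4 are fixed: C(4,2) = 6 ways.
The remaining 2 must have no fixed point: D(2) = 1.
P = 6·1/24 = 1/4 ≈ 0.2500.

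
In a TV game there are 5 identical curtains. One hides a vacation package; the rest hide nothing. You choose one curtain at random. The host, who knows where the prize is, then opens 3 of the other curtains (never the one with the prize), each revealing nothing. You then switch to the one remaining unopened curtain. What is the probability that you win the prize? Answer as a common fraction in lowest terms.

4/5

Your original curtain holds the prize with probability 1/5, so the other 4 collectively hold it with probability 4/5.
The host can always find 3 empty curtains to open, so the reveals don't change that 4/5; it is now spread over the 1 remaining unopened curtain.
P(win by switching) = (4/5) · (1/1) = 4/5.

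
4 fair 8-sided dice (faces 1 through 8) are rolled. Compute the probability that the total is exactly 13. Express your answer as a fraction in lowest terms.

51/1024

There are 8^4 = 4096 equally likely outcomes.
The number of ordered 4-tuples from {1,…,8} summing to 13 is 204.
P(sum = 13) = 204/4096 = 51/1024.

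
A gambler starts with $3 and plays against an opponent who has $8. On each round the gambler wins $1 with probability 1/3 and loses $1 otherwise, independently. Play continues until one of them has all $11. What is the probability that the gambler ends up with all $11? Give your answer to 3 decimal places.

Let r = q/p = (2/3)/(1/3) = 2. The recurrence P(i) = p·P(i+1) + q·P(i−1) with P(0)=0, P(11)=1 gives P(i) = (1 − r^i)/(1 − r^11).
P(3) = (1 − (2)^3) / (1 − (2)^11) = 7/2047 ≈ 0.003.

0.003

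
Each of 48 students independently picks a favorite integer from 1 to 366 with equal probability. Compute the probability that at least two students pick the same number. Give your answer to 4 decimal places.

It's easier to compute the probability that all 48 are distinct.
P(all distinct) = 366/366 · 365/366 · ··· · 319/366 ≈ 0.0398.
So the probability of at least one match is 1 − 0.0398 = 0.9602.

0.9602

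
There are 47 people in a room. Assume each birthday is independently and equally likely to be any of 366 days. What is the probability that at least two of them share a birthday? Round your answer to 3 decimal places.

0.954

It's easier to compute the probability that all 47 are distinct.
P(all distinct) = 366/366 · 365/366 · ··· · 320/366 ≈ 0.046.
So the probability of at least one match is 1 − 0.046 = 0.954.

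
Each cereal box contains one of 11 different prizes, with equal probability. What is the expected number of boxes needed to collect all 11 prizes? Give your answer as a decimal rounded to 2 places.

After i distinct types are collected, each trial gives a new one with probability (11−i)/11, so the expected wait for the next new type is 11/(11−i).
E = 11/11 + 11/10 + 11/9 + 11/8 + 11/7 + 11/6 + 11/5 + 11/4 + 11/3 + 11/2 + 11/1 = 83711/2520 ≈ 33.22.

33.22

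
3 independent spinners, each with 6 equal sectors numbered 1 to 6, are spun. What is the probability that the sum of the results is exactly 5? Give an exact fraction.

1/36

There are 6^3 = 216 equally likely outcomes.
The number of ordered 3-tuples from {1,…,6} summing to 5 is 6.
P(sum = 5) = 6/216 = 1/36.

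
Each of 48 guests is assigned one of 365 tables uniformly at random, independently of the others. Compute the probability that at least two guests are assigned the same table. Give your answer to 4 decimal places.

0.9606

It's easier to compute the probability that all 48 are distinct.
P(all distinct) = 365/365 · 364/365 · ··· · 318/365 ≈ 0.0394.
So the probability of at least one match is 1 − 0.0394 = 0.9606.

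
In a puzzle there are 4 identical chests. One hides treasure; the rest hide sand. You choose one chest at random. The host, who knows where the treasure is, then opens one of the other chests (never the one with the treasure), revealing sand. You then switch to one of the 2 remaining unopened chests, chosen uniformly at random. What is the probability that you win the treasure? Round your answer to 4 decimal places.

Your original chest holds the treasure with probability 1/4, so the other 3 collectively hold it with probability 3/4.
The host can always find an empty chest to open, so this doesn't change that 3/4; it is now spread over the 2 remaining unopened chests.
P(win by switching) = (3/4) · (1/2) = 3/8 ≈ 0.3750.

0.3750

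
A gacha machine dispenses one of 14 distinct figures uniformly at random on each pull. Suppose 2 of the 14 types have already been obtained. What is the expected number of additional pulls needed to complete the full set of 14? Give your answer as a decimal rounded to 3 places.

Starting from 2 distinct types, each trial gives a new one with probability (14−i)/14 when i types are held, so the wait for the next new type is 14/(14−i).
E = 14/12 + 14/11 + 14/10 + 14/9 + 14/8 + 14/7 + 14/6 + 14/5 + 14/4 + 14/3 + 14/2 + 14/1 = 86021/1980 ≈ 43.445.

43.445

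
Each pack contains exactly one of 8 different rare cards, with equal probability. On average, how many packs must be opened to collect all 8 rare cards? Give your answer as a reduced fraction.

After i distinct types are collected, each trial gives a new one with probability (8−i)/8, so the expected wait for the next new type is 8/(8−i).
E = 8/8 + 8/7 + 8/6 + 8/5 + 8/4 + 8/3 + 8/2 + 8/1 = 761/35.

761/35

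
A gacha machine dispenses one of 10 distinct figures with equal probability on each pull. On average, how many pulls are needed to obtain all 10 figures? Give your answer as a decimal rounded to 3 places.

After i distinct types are collected, each trial gives a new one with probability (10−i)/10, so the expected wait for the next new type is 10/(10−i).
E = 10/10 + 10/9 + 10/8 + 10/7 + 10/6 + 10/5 + 10/4 + 10/3 + 10/2 + 10/1 = 7381/252 ≈ 29.290.

29.290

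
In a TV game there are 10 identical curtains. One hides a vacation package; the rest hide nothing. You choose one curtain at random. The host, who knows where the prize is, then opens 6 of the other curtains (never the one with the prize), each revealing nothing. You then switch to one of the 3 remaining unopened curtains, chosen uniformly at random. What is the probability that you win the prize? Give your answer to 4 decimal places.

Your original curtain holds the prize with probability 1/10, so the other 9 collectively hold it with probability 9/10.
The host can always find 6 empty curtains to open, so the reveals don't change that 9/10; it is now spread over the 3 remaining unopened curtains.
P(win by switching) = (9/10) · (1/3) = 3/10 ≈ 0.3000.

0.3000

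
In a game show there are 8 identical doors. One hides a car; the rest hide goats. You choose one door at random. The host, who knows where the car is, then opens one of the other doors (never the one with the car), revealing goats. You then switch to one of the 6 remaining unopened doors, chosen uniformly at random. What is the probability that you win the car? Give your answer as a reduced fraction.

7/48

Your original door holds the car with probability 1/8, so the other 7 collectively hold it with probability 7/8.
The host can always find an empty door to open, so this doesn't change that 7/8; it is now spread over the 6 remaining unopened doors.
P(win by switching) = (7/8) · (1/6) = 7/48.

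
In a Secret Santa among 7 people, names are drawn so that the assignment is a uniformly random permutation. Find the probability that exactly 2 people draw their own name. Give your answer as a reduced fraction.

11/60

Choose which 2 of the 7 are fixed: C(7,2) = 21 ways.
The remaining 5 must have no fixed point: D(5) = 44.
P = 21·44/5040 = 11/60.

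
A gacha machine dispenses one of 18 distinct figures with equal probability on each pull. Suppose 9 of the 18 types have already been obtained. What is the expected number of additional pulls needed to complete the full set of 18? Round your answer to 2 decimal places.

50.92

Starting from 9 distinct types, each trial gives a new one with probability (18−i)/18 when i types are held, so the wait for the next new type is 18/(18−i).
E = 18/9 + 18/8 + 18/7 + 18/6 + 18/5 + 18/4 + 18/3 + 18/2 + 18/1 = 7129/140 ≈ 50.92.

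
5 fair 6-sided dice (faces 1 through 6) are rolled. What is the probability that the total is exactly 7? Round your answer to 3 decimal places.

0.002

There are 6^5 = 7776 equally likely outcomes.
The number of ordered 5-tuples from {1,…,6} summing to 7 is 15.
P(sum = 7) = 15/7776 = 5/2592 ≈ 0.002.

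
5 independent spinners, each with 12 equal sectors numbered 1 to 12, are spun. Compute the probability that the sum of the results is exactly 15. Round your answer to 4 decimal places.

0.0040

There are 12^5 = 248832 equally likely outcomes.
The number of ordered 5-tuples from {1,…,12} summing to 15 is 1001.
P(sum = 15) = 1001/248832 ≈ 0.0040.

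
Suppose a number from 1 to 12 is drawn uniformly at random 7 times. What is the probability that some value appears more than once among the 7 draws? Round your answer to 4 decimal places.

0.8886

P(all 7 different) = 12/12 · 11/12 · ··· · 6/12 ≈ 0.1114.
P(at least two equal) = 1 − 0.1114 = 0.8886.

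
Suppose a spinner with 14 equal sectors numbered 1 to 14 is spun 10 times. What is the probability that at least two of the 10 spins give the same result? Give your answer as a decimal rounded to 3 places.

0.987

P(all 10 different) = 14/14 · 13/14 · ··· · 5/14 ≈ 0.013.
P(at least two equal) = 1 − 0.013 = 0.987.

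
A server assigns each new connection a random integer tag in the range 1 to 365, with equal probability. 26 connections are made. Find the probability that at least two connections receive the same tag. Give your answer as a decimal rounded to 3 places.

It's easier to compute the probability that all 26 are distinct.
P(all distinct) = 365/365 · 364/365 · ··· · 340/365 ≈ 0.402.
So the probability of at least one match is 1 − 0.402 = 0.598.

0.598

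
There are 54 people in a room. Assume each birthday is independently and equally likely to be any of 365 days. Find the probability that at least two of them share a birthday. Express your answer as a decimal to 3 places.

0.984

It's easier to compute the probability that all 54 are distinct.
P(all distinct) = 365/365 · 364/365 · ··· · 312/365 ≈ 0.016.
So the probability of at least one match is 1 − 0.016 = 0.984.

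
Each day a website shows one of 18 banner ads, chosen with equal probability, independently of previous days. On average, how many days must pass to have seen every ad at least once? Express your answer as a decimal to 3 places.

After i distinct types are collected, each trial gives a new one with probability (18−i)/18, so the expected wait for the next new type is 18/(18−i).
E = 18/18 + 18/17 + 18/16 + 18/15 + 18/14 + 18/13 + 18/12 + 18/11 + 18/10 + 18/9 + 18/8 + 18/7 + 18/6 + 18/5 + 18/4 + 18/3 + 18/2 + 18/1 = 42822903/680680 ≈ 62.912.

62.912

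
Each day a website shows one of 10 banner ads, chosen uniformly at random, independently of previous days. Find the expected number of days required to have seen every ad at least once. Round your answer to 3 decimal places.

29.290

After i distinct types are collected, each trial gives a new one with probability (10−i)/10, so the expected wait for the next new type is 10/(10−i).
E = 10/10 + 10/9 + 10/8 + 10/7 + 10/6 + 10/5 + 10/4 + 10/3 + 10/2 + 10/1 = 7381/252 ≈ 29.290.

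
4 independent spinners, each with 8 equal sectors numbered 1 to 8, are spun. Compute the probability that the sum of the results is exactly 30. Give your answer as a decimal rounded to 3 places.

0.002

There are 8^4 = 4096 equally likely outcomes.
The number of ordered 4-tuples from {1,…,8} summing to 30 is 10.
P(sum = 30) = 10/4096 = 5/2048 ≈ 0.002.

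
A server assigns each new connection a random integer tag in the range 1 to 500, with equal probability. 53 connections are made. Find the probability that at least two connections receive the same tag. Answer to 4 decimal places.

It's easier to compute the probability that all 53 are distinct.
P(all distinct) = 500/500 · 499/500 · ··· · 448/500 ≈ 0.0574.
So the probability of at least one match is 1 − 0.0574 = 0.9426.

0.9426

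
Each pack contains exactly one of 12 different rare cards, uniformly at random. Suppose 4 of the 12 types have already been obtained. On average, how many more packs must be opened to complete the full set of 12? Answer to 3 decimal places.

Starting from 4 distinct types, each trial gives a new one with probability (12−i)/12 when i types are held, so the wait for the next new type is 12/(12−i).
E = 12/8 + 12/7 + 12/6 + 12/5 + 12/4 + 12/3 + 12/2 + 12/1 = 2283/70 ≈ 32.614.

32.614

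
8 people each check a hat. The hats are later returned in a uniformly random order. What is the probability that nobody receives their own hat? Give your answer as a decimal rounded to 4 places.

0.3679

This is the derangement probability: permutations of 8 with no fixed point.
D(8) = 8! · (1 − 1/1! + 1/2! − ··· + (−1)^8/8!) = 14833.
P = 14833/40320 = 2119/5760 ≈ 0.3679.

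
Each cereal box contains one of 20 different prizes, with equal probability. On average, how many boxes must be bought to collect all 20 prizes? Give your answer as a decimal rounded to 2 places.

71.95

After i distinct types are collected, each trial gives a new one with probability (20−i)/20, so the expected wait for the next new type is 20/(20−i).
E = 20/20 + 20/19 + 20/18 + 20/17 + 20/16 + 20/15 + 20/14 + 20/13 + 20/12 + 20/11 + 20/10 + 20/9 + 20/8 + 20/7 + 20/6 + 20/5 + 20/4 + 20/3 + 20/2 + 20/1 = 279175675/3879876 ≈ 71.95.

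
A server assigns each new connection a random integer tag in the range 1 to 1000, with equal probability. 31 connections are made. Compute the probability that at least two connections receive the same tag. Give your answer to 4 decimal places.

0.3749

It's easier to compute the probability that all 31 are distinct.
P(all distinct) = 1000/1000 · 999/1000 · ··· · 970/1000 ≈ 0.6251.
So the probability of at least one match is 1 − 0.6251 = 0.3749.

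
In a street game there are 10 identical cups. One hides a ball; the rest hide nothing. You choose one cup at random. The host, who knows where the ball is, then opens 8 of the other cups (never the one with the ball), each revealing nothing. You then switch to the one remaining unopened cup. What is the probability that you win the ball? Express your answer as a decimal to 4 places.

0.9000

Your original cup holds the ball with probability 1/10, so the other 9 collectively hold it with probability 9/10.
The host can always find 8 empty cups to open, so the reveals don't change that 9/10; it is now spread over the 1 remaining unopened cup.
P(win by switching) = (9/10) · (1/1) = 9/10 ≈ 0.9000.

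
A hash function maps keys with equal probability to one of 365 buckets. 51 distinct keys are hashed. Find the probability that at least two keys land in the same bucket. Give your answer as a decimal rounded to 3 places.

It's easier to compute the probability that all 51 are distinct.
P(all distinct) = 365/365 · 364/365 · ··· · 315/365 ≈ 0.026.
So the probability of at least one match is 1 − 0.026 = 0.974.

0.974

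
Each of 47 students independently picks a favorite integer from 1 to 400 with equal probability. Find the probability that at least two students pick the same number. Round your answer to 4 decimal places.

0.9400

It's easier to compute the probability that all 47 are distinct.
P(all distinct) = 400/400 · 399/400 · ··· · 354/400 ≈ 0.0600.
So the probability of at least one match is 1 − 0.0600 = 0.9400.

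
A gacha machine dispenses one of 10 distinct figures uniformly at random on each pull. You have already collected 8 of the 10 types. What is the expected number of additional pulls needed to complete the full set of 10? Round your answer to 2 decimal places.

15.00

Starting from 8 distinct types, each trial gives a new one with probability (10−i)/10 when i types are held, so the wait for the next new type is 10/(10−i).
E = 10/2 + 10/1 = 15 ≈ 15.00.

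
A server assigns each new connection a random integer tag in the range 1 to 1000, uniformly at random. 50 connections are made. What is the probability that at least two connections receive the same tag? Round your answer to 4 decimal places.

It's easier to compute the probability that all 50 are distinct.
P(all distinct) = 1000/1000 · 999/1000 · ··· · 951/1000 ≈ 0.2877.
So the probability of at least one match is 1 − 0.2877 = 0.7123.

0.7123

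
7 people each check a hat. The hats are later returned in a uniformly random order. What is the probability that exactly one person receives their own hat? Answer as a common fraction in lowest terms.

53/144

Choose which one is fixed: C(7,1) = 7 ways.
The remaining 6 must have no fixed point: D(6) = 265.
P = 7·265/5040 = 53/144.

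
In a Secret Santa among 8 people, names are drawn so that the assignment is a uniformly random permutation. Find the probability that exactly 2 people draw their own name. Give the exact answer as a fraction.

53/288

Choose which 2 of the 8 are fixed: C(8,2) = 28 ways.
The remaining 6 must have no fixed point: D(6) = 265.
P = 28·265/40320 = 53/288.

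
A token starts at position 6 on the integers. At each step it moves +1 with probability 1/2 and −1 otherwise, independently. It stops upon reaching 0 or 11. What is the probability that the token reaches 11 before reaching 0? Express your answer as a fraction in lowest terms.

With a fair step, P(i) = ½P(i−1) + ½P(i+1) with P(0)=0, P(11)=1 has the linear solution P(i) = i/11.
P(6) = 6/11.

6/11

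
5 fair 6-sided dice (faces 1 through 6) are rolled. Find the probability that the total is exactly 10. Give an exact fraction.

There are 6^5 = 7776 equally likely outcomes.
The number of ordered 5-tuples from {1,…,6} summing to 10 is 126.
P(sum = 10) = 126/7776 = 7/432.

7/432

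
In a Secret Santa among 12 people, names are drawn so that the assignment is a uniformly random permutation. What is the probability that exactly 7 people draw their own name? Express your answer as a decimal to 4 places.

Choose which 7 of the 12 are fixed: C(12,7) = 792 ways.
The remaining 5 must have no fixed point: D(5) = 44.
P = 792·44/479001600 = 11/151200 ≈ 0.0001.

0.0001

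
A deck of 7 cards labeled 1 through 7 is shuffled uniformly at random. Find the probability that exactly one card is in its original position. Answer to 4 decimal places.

0.3681

Choose which one is fixed: C(7,1) = 7 ways.
The remaining 6 must have no fixed point: D(6) = 265.
P = 7·265/5040 = 53/144 ≈ 0.3681.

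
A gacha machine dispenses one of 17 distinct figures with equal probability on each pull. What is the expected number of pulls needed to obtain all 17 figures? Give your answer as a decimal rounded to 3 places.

58.472

After i distinct types are collected, each trial gives a new one with probability (17−i)/17, so the expected wait for the next new type is 17/(17−i).
E = 17/17 + 17/16 + 17/15 + 17/14 + 17/13 + 17/12 + 17/11 + 17/10 + 17/9 + 17/8 + 17/7 + 17/6 + 17/5 + 17/4 + 17/3 + 17/2 + 17/1 = 42142223/720720 ≈ 58.472.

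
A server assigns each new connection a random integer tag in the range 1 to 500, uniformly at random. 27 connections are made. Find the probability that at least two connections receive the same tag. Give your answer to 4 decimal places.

It's easier to compute the probability that all 27 are distinct.
P(all distinct) = 500/500 · 499/500 · ··· · 474/500 ≈ 0.4893.
So the probability of at least one match is 1 − 0.4893 = 0.5107.

0.5107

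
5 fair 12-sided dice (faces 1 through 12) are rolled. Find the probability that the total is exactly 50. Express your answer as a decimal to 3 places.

There are 12^5 = 248832 equally likely outcomes.
The number of ordered 5-tuples from {1,…,12} summing to 50 is 1001.
P(sum = 50) = 1001/248832 ≈ 0.004.

0.004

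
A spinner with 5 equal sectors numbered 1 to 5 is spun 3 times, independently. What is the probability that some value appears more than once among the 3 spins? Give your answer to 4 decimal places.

0.5200

P(all 3 different) = 5/5 · 4/5 · ··· · 3/5 ≈ 0.4800.
P(at least two equal) = 1 − 0.4800 = 0.5200.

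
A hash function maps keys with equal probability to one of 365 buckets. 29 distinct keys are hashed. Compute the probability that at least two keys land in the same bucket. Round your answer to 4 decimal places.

It's easier to compute the probability that all 29 are distinct.
P(all distinct) = 365/365 · 364/365 · ··· · 337/365 ≈ 0.3190.
So the probability of at least one match is 1 − 0.3190 = 0.6810.

0.6810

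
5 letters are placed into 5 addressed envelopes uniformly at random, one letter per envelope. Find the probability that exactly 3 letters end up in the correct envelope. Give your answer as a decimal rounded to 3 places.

Choose which 3 of the 5 are fixed: C(5,3) = 10 ways.
The remaining 2 must have no fixed point: D(2) = 1.
P = 10·1/120 = 1/12 ≈ 0.083.

0.083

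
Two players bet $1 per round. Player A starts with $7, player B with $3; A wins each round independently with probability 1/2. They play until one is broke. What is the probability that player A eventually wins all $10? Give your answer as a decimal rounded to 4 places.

0.7000

With a fair step, P(i) = ½P(i−1) + ½P(i+1) with P(0)=0, P(10)=1 has the linear solution P(i) = i/10.
P(7) = 7/10 ≈ 0.7000.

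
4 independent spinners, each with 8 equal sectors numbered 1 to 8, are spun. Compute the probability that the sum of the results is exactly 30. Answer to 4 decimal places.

0.0024

There are 8^4 = 4096 equally likely outcomes.
The number of ordered 4-tuples from {1,…,8} summing to 30 is 10.
P(sum = 30) = 10/4096 = 5/2048 ≈ 0.0024.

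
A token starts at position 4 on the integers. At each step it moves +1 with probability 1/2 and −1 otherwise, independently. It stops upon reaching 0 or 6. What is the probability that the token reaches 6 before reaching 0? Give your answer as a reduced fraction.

With a fair step, P(i) = ½P(i−1) + ½P(i+1) with P(0)=0, P(6)=1 has the linear solution P(i) = i/6.
P(4) = 4/6 = 2/3.

2/3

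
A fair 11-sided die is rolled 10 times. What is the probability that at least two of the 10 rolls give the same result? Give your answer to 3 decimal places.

0.998

P(all 10 different) = 11/11 · 10/11 · ··· · 2/11 ≈ 0.002.
P(at least two equal) = 1 − 0.002 = 0.998.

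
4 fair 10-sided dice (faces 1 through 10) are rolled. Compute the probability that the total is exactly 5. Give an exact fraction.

1/2500

There are 10^4 = 10000 equally likely outcomes.
The number of ordered 4-tuples from {1,…,10} summing to 5 is 4.
P(sum = 5) = 4/10000 = 1/2500.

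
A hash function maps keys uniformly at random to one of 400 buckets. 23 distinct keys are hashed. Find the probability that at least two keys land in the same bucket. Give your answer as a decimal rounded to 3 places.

It's easier to compute the probability that all 23 are distinct.
P(all distinct) = 400/400 · 399/400 · ··· · 378/400 ≈ 0.525.
So the probability of at least one match is 1 − 0.525 = 0.475.

0.475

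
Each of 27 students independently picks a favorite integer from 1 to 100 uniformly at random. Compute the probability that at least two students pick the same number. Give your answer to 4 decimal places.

It's easier to compute the probability that all 27 are distinct.
P(all distinct) = 100/100 · 99/100 · ··· · 74/100 ≈ 0.0209.
So the probability of at least one match is 1 − 0.0209 = 0.9791.

0.9791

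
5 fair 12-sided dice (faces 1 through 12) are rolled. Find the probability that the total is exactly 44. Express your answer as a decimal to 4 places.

There are 12^5 = 248832 equally likely outcomes.
The number of ordered 5-tuples from {1,…,12} summing to 44 is 4495.
P(sum = 44) = 4495/248832 ≈ 0.0181.

0.0181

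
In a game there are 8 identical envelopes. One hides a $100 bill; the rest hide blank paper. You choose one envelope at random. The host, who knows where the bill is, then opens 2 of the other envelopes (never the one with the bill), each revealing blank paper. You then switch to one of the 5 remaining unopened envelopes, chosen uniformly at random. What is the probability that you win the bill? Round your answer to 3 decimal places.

0.175

Your original envelope holds the bill with probability 1/8, so the other 7 collectively hold it with probability 7/8.
The host can always find 2 empty envelopes to open, so the reveals don't change that 7/8; it is now spread over the 5 remaining unopened envelopes.
P(win by switching) = (7/8) · (1/5) = 7/40 ≈ 0.175.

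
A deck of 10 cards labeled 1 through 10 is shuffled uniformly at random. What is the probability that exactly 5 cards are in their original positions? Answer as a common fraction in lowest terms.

Choose which 5 of the 10 are fixed: C(10,5) = 252 ways.
The remaining 5 must have no fixed point: D(5) = 44.
P = 252·44/3628800 = 11/3600.

11/3600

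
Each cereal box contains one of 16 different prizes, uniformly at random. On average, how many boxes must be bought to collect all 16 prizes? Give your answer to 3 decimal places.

54.092

After i distinct types are collected, each trial gives a new one with probability (16−i)/16, so the expected wait for the next new type is 16/(16−i).
E = 16/16 + 16/15 + 16/14 + 16/13 + 16/12 + 16/11 + 16/10 + 16/9 + 16/8 + 16/7 + 16/6 + 16/5 + 16/4 + 16/3 + 16/2 + 16/1 = 2436559/45045 ≈ 54.092.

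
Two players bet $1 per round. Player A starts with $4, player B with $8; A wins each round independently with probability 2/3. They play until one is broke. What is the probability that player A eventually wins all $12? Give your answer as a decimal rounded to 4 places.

Let r = q/p = (1/3)/(2/3) = 1/2. The recurrence P(i) = p·P(i+1) + q·P(i−1) with P(0)=0, P(12)=1 gives P(i) = (1 − r^i)/(1 − r^12).
P(4) = (1 − (1/2)^4) / (1 − (1/2)^12) = 256/273 ≈ 0.9377.

0.9377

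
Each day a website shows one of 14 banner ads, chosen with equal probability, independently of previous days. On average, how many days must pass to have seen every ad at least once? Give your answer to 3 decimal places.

45.522

After i distinct types are collected, each trial gives a new one with probability (14−i)/14, so the expected wait for the next new type is 14/(14−i).
E = 14/14 + 14/13 + 14/12 + 14/11 + 14/10 + 14/9 + 14/8 + 14/7 + 14/6 + 14/5 + 14/4 + 14/3 + 14/2 + 14/1 = 1171733/25740 ≈ 45.522.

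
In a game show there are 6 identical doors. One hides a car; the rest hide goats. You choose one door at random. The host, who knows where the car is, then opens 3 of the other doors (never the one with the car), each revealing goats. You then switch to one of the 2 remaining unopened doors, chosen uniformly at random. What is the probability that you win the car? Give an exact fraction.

Your original door holds the car with probability 1/6, so the other 5 collectively hold it with probability 5/6.
The host can always find 3 empty doors to open, so the reveals don't change that 5/6; it is now spread over the 2 remaining unopened doors.
P(win by switching) = (5/6) · (1/2) = 5/12.

5/12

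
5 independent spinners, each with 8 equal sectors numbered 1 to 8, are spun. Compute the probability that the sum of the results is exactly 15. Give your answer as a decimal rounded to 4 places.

There are 8^5 = 32768 equally likely outcomes.
The number of ordered 5-tuples from {1,…,8} summing to 15 is 926.
P(sum = 15) = 926/32768 = 463/16384 ≈ 0.0283.

0.0283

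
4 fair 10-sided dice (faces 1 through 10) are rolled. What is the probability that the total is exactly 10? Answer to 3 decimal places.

0.008

There are 10^4 = 10000 equally likely outcomes.
The number of ordered 4-tuples from {1,…,10} summing to 10 is 84.
P(sum = 10) = 84/10000 = 21/2500 ≈ 0.008.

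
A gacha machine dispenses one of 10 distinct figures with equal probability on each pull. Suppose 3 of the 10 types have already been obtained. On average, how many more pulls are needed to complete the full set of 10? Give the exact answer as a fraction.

Starting from 3 distinct types, each trial gives a new one with probability (10−i)/10 when i types are held, so the wait for the next new type is 10/(10−i).
E = 10/7 + 10/6 + 10/5 + 10/4 + 10/3 + 10/2 + 10/1 = 363/14.

363/14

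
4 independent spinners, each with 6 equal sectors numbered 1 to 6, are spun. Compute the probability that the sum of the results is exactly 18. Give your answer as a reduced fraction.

5/81

There are 6^4 = 1296 equally likely outcomes.
The number of ordered 4-tuples from {1,…,6} summing to 18 is 80.
P(sum = 18) = 80/1296 = 5/81.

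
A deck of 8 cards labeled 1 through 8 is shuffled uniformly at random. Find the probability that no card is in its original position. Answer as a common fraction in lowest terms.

2119/5760

This is the derangement probability: permutations of 8 with no fixed point.
D(8) = 8! · (1 − 1/1! + 1/2! − ··· + (−1)^8/8!) = 14833.
P = 14833/40320 = 2119/5760.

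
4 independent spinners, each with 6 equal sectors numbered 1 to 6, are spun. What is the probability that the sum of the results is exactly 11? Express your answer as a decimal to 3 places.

0.080

There are 6^4 = 1296 equally likely outcomes.
The number of ordered 4-tuples from {1,…,6} summing to 11 is 104.
P(sum = 11) = 104/1296 = 13/162 ≈ 0.080.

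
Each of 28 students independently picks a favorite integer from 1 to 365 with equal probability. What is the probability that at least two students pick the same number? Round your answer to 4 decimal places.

It's easier to compute the probability that all 28 are distinct.
P(all distinct) = 365/365 · 364/365 · ··· · 338/365 ≈ 0.3455.
So the probability of at least one match is 1 − 0.3455 = 0.6545.

0.6545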